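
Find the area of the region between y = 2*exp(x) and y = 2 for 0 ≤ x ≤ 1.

On [0, 1], (2*exp(x)) - (2) = 2*exp(x) - 2 is ≥ 0 throughout, so the area is a single integral of |2*exp(x) - 2|.
∫[0,1] (2*exp(x) - 2) dx = -4 + 2*exp(1).

-4 + 2*exp(1)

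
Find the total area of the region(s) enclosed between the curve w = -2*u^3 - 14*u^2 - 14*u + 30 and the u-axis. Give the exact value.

The curve meets the u-axis where -2*u^3 - 14*u^2 - 14*u + 30 = 0, i.e. -2*(u - 1)*(u + 3)*(u + 5) = 0, at u = -5, -3, 1.
On [-5, -3] the curve lies below the axis; ∫[-5,-3] (-2*u^3 - 14*u^2 - 14*u + 30) du = -40/3, giving area 40/3.
On [-3, 1] the curve lies above the axis; ∫[-3,1] (-2*u^3 - 14*u^2 - 14*u + 30) du = 256/3, giving area 256/3.
Total area = 40/3 + 256/3 = 296/3.

296/3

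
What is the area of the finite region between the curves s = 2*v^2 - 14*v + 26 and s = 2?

Both boundary curves give s as a function of v, so integrate with respect to v. Setting them equal: 2*v^2 - 14*v + 24 = 0, i.e. 2*(v - 4)*(v - 3) = 0, so they meet at v = 3, 4.
For v in [3, 4], s = 2*v^2 - 14*v + 26 is on the left; area = ∫[3,4] (-(2*v^2 - 14*v + 24)) dv = 1/3.

1/3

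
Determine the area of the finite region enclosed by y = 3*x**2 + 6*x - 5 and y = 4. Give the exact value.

Set the curves equal: 3*x**2 + 6*x - 5 = 4, so 3*x**2 + 6*x - 9 = 0, which factors as 3*(x - 1)*(x + 3) = 0. The curves meet at x = -3, 1.
On [-3, 1], y = 4 is on top; that piece has area ∫[-3,1] (-(3*x**2 + 6*x - 9)) dx = 32.

32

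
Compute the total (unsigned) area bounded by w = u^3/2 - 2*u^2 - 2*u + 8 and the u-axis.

74/3

The curve meets the u-axis where u^3/2 - 2*u^2 - 2*u + 8 = 0, i.e. (u - 4)*(u - 2)*(u + 2)/2 = 0, at u = -2, 2, 4.
On [-2, 2] the curve lies above the axis; ∫[-2,2] (u^3/2 - 2*u^2 - 2*u + 8) du = 64/3, giving area 64/3.
On [2, 4] the curve lies below the axis; ∫[2,4] (u^3/2 - 2*u^2 - 2*u + 8) du = -10/3, giving area 10/3.
Total area = 64/3 + 10/3 = 74/3.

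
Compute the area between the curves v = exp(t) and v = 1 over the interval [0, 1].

On [0, 1], (exp(t)) - (1) = exp(t) - 1 is ≥ 0 throughout, so the area is a single integral of |exp(t) - 1|.
∫[0,1] (exp(t) - 1) dt = -2 + exp(1).

-2 + exp(1)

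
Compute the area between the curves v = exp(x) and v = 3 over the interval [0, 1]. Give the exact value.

On [0, 1], (exp(x)) - (3) = exp(x) - 3 is ≤ 0 throughout, so the area is a single integral of |exp(x) - 3|.
∫[0,1] (exp(x) - 3) dx = -4 + exp(1); the area of that piece is 4 - exp(1).

4 - exp(1)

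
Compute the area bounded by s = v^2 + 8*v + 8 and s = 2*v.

4/3

Both boundary curves give s as a function of v, so integrate with respect to v. Setting them equal: v^2 + 6*v + 8 = 0, i.e. (v + 2)*(v + 4) = 0, so they meet at v = -4, -2.
For v in [-4, -2], s = v^2 + 8*v + 8 is on the left; area = ∫[-4,-2] (-(v^2 + 6*v + 8)) dv = 4/3.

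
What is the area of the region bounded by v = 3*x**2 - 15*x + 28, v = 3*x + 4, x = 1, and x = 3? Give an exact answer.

The difference (3*x**2 - 15*x + 28) - (3*x + 4) = 3*x**2 - 18*x + 24 changes sign at x = 2 inside [1, 3], so split the integral there.
∫[1,2] (3*x**2 - 18*x + 24) dx = 4.
∫[2,3] (3*x**2 - 18*x + 24) dx = -2; the area of that piece is 2.
Total area = 4 + 2 = 6.

6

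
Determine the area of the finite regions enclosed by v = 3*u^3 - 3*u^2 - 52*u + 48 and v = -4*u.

Set the curves equal: 3*u^3 - 3*u^2 - 52*u + 48 = -4*u, so 3*u^3 - 3*u^2 - 48*u + 48 = 0, which factors as 3*(u - 4)*(u - 1)*(u + 4) = 0. The curves meet at u = -4, 1, 4.
On [-4, 1], v = 3*u^3 - 3*u^2 - 52*u + 48 is on top; that piece has area ∫[-4,1] (3*u^3 - 3*u^2 - 48*u + 48) du = 1375/4.
On [1, 4], v = -4*u is on top; that piece has area ∫[1,4] (-(3*u^3 - 3*u^2 - 48*u + 48)) du = 351/4.
Total enclosed area = 1375/4 + 351/4 = 863/2.

863/2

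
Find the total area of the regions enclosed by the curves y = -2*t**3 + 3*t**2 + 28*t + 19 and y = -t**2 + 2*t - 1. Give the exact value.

Set the curves equal: -2*t**3 + 3*t**2 + 28*t + 19 = -t**2 + 2*t - 1, so -2*t**3 + 4*t**2 + 26*t + 20 = 0, which factors as -2*(t - 5)*(t + 1)*(t + 2) = 0. The curves meet at t = -2, -1, 5.
On [-2, -1], y = -t**2 + 2*t - 1 is on top; that piece has area ∫[-2,-1] (-(-2*t**3 + 4*t**2 + 26*t + 20)) dt = 13/6.
On [-1, 5], y = -2*t**3 + 3*t**2 + 28*t + 19 is on top; that piece has area ∫[-1,5] (-2*t**3 + 4*t**2 + 26*t + 20) dt = 288.
Total enclosed area = 13/6 + 288 = 1741/6.

1741/6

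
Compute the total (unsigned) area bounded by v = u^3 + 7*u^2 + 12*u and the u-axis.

71/6

The curve meets the u-axis where u^3 + 7*u^2 + 12*u = 0, i.e. u*(u + 3)*(u + 4) = 0, at u = -4, -3, 0.
On [-4, -3] the curve lies above the axis; ∫[-4,-3] (u^3 + 7*u^2 + 12*u) du = 7/12, giving area 7/12.
On [-3, 0] the curve lies below the axis; ∫[-3,0] (u^3 + 7*u^2 + 12*u) du = -45/4, giving area 45/4.
Total area = 7/12 + 45/4 = 71/6.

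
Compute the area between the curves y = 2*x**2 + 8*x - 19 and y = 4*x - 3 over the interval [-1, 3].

The difference (2*x**2 + 8*x - 19) - (4*x - 3) = 2*x**2 + 4*x - 16 changes sign at x = 2 inside [-1, 3], so split the integral there.
∫[-1,2] (2*x**2 + 4*x - 16) dx = -36; the area of that piece is 36.
∫[2,3] (2*x**2 + 4*x - 16) dx = 20/3.
Total area = 36 + 20/3 = 128/3.

128/3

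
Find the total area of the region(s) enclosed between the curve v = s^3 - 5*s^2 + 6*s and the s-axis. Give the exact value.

37/12

The curve meets the s-axis where s^3 - 5*s^2 + 6*s = 0, i.e. s*(s - 3)*(s - 2) = 0, at s = 0, 2, 3.
On [0, 2] the curve lies above the axis; ∫[0,2] (s^3 - 5*s^2 + 6*s) ds = 8/3, giving area 8/3.
On [2, 3] the curve lies below the axis; ∫[2,3] (s^3 - 5*s^2 + 6*s) ds = -5/12, giving area 5/12.
Total area = 8/3 + 5/12 = 37/12.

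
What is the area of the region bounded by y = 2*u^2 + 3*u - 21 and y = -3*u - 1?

Set the curves equal: 2*u^2 + 3*u - 21 = -3*u - 1, so 2*u^2 + 6*u - 20 = 0, which factors as 2*(u - 2)*(u + 5) = 0. The curves meet at u = -5, 2.
On [-5, 2], y = -3*u - 1 is on top; that piece has area ∫[-5,2] (-(2*u^2 + 6*u - 20)) du = 343/3.

343/3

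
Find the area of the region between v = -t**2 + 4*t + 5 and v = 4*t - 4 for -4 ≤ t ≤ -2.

6

The difference (-t**2 + 4*t + 5) - (4*t - 4) = -t**2 + 9 changes sign at t = -3 inside [-4, -2], so split the integral there.
∫[-4,-3] (-t**2 + 9) dt = -10/3; the area of that piece is 10/3.
∫[-3,-2] (-t**2 + 9) dt = 8/3.
Total area = 10/3 + 8/3 = 6.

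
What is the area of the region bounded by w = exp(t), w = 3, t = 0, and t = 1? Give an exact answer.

4 - exp(1)

On [0, 1], (exp(t)) - (3) = exp(t) - 3 is ≤ 0 throughout, so the area is a single integral of |exp(t) - 3|.
∫[0,1] (exp(t) - 3) dt = -4 + exp(1); the area of that piece is 4 - exp(1).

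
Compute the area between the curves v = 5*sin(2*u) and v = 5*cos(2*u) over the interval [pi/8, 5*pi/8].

5*sqrt(2)

On [pi/8, 5*pi/8], (5*sin(2*u)) - (5*cos(2*u)) = 5*sin(2*u) - 5*cos(2*u) is ≥ 0 throughout, so the area is a single integral of |5*sin(2*u) - 5*cos(2*u)|.
∫[pi/8,5*pi/8] (5*sin(2*u) - 5*cos(2*u)) du = 5*sqrt(2).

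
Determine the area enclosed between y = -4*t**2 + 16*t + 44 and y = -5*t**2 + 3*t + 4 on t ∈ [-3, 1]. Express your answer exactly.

352/3

On [-3, 1], (-4*t**2 + 16*t + 44) - (-5*t**2 + 3*t + 4) = t**2 + 13*t + 40 is ≥ 0 throughout, so the area is a single integral of |t**2 + 13*t + 40|.
∫[-3,1] (t**2 + 13*t + 40) dt = 352/3.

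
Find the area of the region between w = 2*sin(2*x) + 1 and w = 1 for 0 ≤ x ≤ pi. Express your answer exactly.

The difference (2*sin(2*x) + 1) - (1) = 2*sin(2*x) changes sign at x = pi/2 inside [0, pi], so split the integral there.
∫[0,pi/2] (2*sin(2*x)) dx = 2.
∫[pi/2,pi] (2*sin(2*x)) dx = -2; the area of that piece is 2.
Total area = 2 + 2 = 4.

4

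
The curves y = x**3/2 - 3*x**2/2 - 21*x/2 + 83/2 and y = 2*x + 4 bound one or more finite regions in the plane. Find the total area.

262

Set the curves equal: x**3/2 - 3*x**2/2 - 21*x/2 + 83/2 = 2*x + 4, so x**3/2 - 3*x**2/2 - 25*x/2 + 75/2 = 0, which factors as (x - 5)*(x - 3)*(x + 5)/2 = 0. The curves meet at x = -5, 3, 5.
On [-5, 3], y = x**3/2 - 3*x**2/2 - 21*x/2 + 83/2 is on top; that piece has area ∫[-5,3] (x**3/2 - 3*x**2/2 - 25*x/2 + 75/2) dx = 256.
On [3, 5], y = 2*x + 4 is on top; that piece has area ∫[3,5] (-(x**3/2 - 3*x**2/2 - 25*x/2 + 75/2)) dx = 6.
Total enclosed area = 256 + 6 = 262.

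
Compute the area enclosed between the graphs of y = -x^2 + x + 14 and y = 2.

343/6

Set the curves equal: -x^2 + x + 14 = 2, so -x^2 + x + 12 = 0, which factors as -(x - 4)*(x + 3) = 0. The curves meet at x = -3, 4.
On [-3, 4], y = -x^2 + x + 14 is on top; that piece has area ∫[-3,4] (-x^2 + x + 12) dx = 343/6.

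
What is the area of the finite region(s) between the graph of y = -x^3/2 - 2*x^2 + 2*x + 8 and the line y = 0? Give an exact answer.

74/3

The curve meets the x-axis where -x^3/2 - 2*x^2 + 2*x + 8 = 0, i.e. -(x - 2)*(x + 2)*(x + 4)/2 = 0, at x = -4, -2, 2.
On [-4, -2] the curve lies below the axis; ∫[-4,-2] (-x^3/2 - 2*x^2 + 2*x + 8) dx = -10/3, giving area 10/3.
On [-2, 2] the curve lies above the axis; ∫[-2,2] (-x^3/2 - 2*x^2 + 2*x + 8) dx = 64/3, giving area 64/3.
Total area = 10/3 + 64/3 = 74/3.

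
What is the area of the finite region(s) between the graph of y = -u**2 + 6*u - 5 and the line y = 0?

The curve meets the u-axis where -u**2 + 6*u - 5 = 0, i.e. -(u - 5)*(u - 1) = 0, at u = 1, 5.
On [1, 5] the curve lies above the axis; ∫[1,5] (-u**2 + 6*u - 5) du = 32/3, giving area 32/3.

32/3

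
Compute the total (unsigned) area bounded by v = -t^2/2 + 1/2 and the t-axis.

The curve meets the t-axis where -t^2/2 + 1/2 = 0, i.e. -(t - 1)*(t + 1)/2 = 0, at t = -1, 1.
On [-1, 1] the curve lies above the axis; ∫[-1,1] (-t^2/2 + 1/2) dt = 2/3, giving area 2/3.

2/3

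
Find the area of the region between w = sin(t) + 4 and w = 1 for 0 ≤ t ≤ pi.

On [0, pi], (sin(t) + 4) - (1) = sin(t) + 3 is ≥ 0 throughout, so the area is a single integral of |sin(t) + 3|.
∫[0,pi] (sin(t) + 3) dt = 2 + 3*pi.

2 + 3*pi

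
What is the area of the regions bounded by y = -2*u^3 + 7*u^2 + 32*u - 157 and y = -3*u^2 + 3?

5137/6

Set the curves equal: -2*u^3 + 7*u^2 + 32*u - 157 = -3*u^2 + 3, so -2*u^3 + 10*u^2 + 32*u - 160 = 0, which factors as -2*(u - 5)*(u - 4)*(u + 4) = 0. The curves meet at u = -4, 4, 5.
On [-4, 4], y = -3*u^2 + 3 is on top; that piece has area ∫[-4,4] (-(-2*u^3 + 10*u^2 + 32*u - 160)) du = 2560/3.
On [4, 5], y = -2*u^3 + 7*u^2 + 32*u - 157 is on top; that piece has area ∫[4,5] (-2*u^3 + 10*u^2 + 32*u - 160) du = 17/6.
Total enclosed area = 2560/3 + 17/6 = 5137/6.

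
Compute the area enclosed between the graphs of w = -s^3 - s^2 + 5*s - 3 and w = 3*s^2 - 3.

Set the curves equal: -s^3 - s^2 + 5*s - 3 = 3*s^2 - 3, so -s^3 - 4*s^2 + 5*s = 0, which factors as -s*(s - 1)*(s + 5) = 0. The curves meet at s = -5, 0, 1.
On [-5, 0], w = 3*s^2 - 3 is on top; that piece has area ∫[-5,0] (-(-s^3 - 4*s^2 + 5*s)) ds = 875/12.
On [0, 1], w = -s^3 - s^2 + 5*s - 3 is on top; that piece has area ∫[0,1] (-s^3 - 4*s^2 + 5*s) ds = 11/12.
Total enclosed area = 875/12 + 11/12 = 443/6.

443/6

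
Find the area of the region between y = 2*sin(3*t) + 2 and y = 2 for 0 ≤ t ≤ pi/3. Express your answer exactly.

4/3

On [0, pi/3], (2*sin(3*t) + 2) - (2) = 2*sin(3*t) is ≥ 0 throughout, so the area is a single integral of |2*sin(3*t)|.
∫[0,pi/3] (2*sin(3*t)) dt = 4/3.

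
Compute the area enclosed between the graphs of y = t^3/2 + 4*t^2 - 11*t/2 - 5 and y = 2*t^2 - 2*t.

937/24

Set the curves equal: t^3/2 + 4*t^2 - 11*t/2 - 5 = 2*t^2 - 2*t, so t^3/2 + 2*t^2 - 7*t/2 - 5 = 0, which factors as (t - 2)*(t + 1)*(t + 5)/2 = 0. The curves meet at t = -5, -1, 2.
On [-5, -1], y = t^3/2 + 4*t^2 - 11*t/2 - 5 is on top; that piece has area ∫[-5,-1] (t^3/2 + 2*t^2 - 7*t/2 - 5) dt = 80/3.
On [-1, 2], y = 2*t^2 - 2*t is on top; that piece has area ∫[-1,2] (-(t^3/2 + 2*t^2 - 7*t/2 - 5)) dt = 99/8.
Total enclosed area = 80/3 + 99/8 = 937/24.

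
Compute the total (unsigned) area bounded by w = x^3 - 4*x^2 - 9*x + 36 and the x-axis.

1741/12

The curve meets the x-axis where x^3 - 4*x^2 - 9*x + 36 = 0, i.e. (x - 4)*(x - 3)*(x + 3) = 0, at x = -3, 3, 4.
On [-3, 3] the curve lies above the axis; ∫[-3,3] (x^3 - 4*x^2 - 9*x + 36) dx = 144, giving area 144.
On [3, 4] the curve lies below the axis; ∫[3,4] (x^3 - 4*x^2 - 9*x + 36) dx = -13/12, giving area 13/12.
Total area = 144 + 13/12 = 1741/12.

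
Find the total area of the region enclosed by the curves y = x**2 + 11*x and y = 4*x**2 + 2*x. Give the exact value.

Set the curves equal: x**2 + 11*x = 4*x**2 + 2*x, so -3*x**2 + 9*x = 0, which factors as -3*x*(x - 3) = 0. The curves meet at x = 0, 3.
On [0, 3], y = x**2 + 11*x is on top; that piece has area ∫[0,3] (-3*x**2 + 9*x) dx = 27/2.

27/2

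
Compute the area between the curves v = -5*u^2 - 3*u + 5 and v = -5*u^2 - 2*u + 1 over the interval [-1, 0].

9/2

On [-1, 0], (-5*u^2 - 3*u + 5) - (-5*u^2 - 2*u + 1) = -u + 4 is ≥ 0 throughout, so the area is a single integral of |-u + 4|.
∫[-1,0] (-u + 4) du = 9/2.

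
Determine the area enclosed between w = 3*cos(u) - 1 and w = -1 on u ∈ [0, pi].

6

The difference (3*cos(u) - 1) - (-1) = 3*cos(u) changes sign at u = pi/2 inside [0, pi], so split the integral there.
∫[0,pi/2] (3*cos(u)) du = 3.
∫[pi/2,pi] (3*cos(u)) du = -3; the area of that piece is 3.
Total area = 3 + 3 = 6.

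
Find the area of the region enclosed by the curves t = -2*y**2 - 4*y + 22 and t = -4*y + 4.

72

Both boundary curves give t as a function of y, so integrate with respect to y. Setting them equal: -2*y**2 + 18 = 0, i.e. -2*(y - 3)*(y + 3) = 0, so they meet at y = -3, 3.
For y in [-3, 3], t = -2*y**2 - 4*y + 22 is on the right; area = ∫[-3,3] (-2*y**2 + 18) dy = 72.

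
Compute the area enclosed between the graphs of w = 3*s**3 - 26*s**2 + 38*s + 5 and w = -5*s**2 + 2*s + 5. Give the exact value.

71/2

Set the curves equal: 3*s**3 - 26*s**2 + 38*s + 5 = -5*s**2 + 2*s + 5, so 3*s**3 - 21*s**2 + 36*s = 0, which factors as 3*s*(s - 4)*(s - 3) = 0. The curves meet at s = 0, 3, 4.
On [0, 3], w = 3*s**3 - 26*s**2 + 38*s + 5 is on top; that piece has area ∫[0,3] (3*s**3 - 21*s**2 + 36*s) ds = 135/4.
On [3, 4], w = -5*s**2 + 2*s + 5 is on top; that piece has area ∫[3,4] (-(3*s**3 - 21*s**2 + 36*s)) ds = 7/4.
Total enclosed area = 135/4 + 7/4 = 71/2.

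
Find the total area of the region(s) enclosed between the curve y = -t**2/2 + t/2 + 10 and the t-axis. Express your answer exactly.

The curve meets the t-axis where -t**2/2 + t/2 + 10 = 0, i.e. -(t - 5)*(t + 4)/2 = 0, at t = -4, 5.
On [-4, 5] the curve lies above the axis; ∫[-4,5] (-t**2/2 + t/2 + 10) dt = 243/4, giving area 243/4.

243/4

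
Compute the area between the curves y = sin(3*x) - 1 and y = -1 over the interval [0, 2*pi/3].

The difference (sin(3*x) - 1) - (-1) = sin(3*x) changes sign at x = pi/3 inside [0, 2*pi/3], so split the integral there.
∫[0,pi/3] (sin(3*x)) dx = 2/3.
∫[pi/3,2*pi/3] (sin(3*x)) dx = -2/3; the area of that piece is 2/3.
Total area = 2/3 + 2/3 = 4/3.

4/3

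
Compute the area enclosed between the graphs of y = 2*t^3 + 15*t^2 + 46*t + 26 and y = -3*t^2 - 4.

16

Set the curves equal: 2*t^3 + 15*t^2 + 46*t + 26 = -3*t^2 - 4, so 2*t^3 + 18*t^2 + 46*t + 30 = 0, which factors as 2*(t + 1)*(t + 3)*(t + 5) = 0. The curves meet at t = -5, -3, -1.
On [-5, -3], y = 2*t^3 + 15*t^2 + 46*t + 26 is on top; that piece has area ∫[-5,-3] (2*t^3 + 18*t^2 + 46*t + 30) dt = 8.
On [-3, -1], y = -3*t^2 - 4 is on top; that piece has area ∫[-3,-1] (-(2*t^3 + 18*t^2 + 46*t + 30)) dt = 8.
Total enclosed area = 8 + 8 = 16.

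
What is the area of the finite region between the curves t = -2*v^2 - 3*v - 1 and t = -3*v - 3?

8/3

Both boundary curves give t as a function of v, so integrate with respect to v. Setting them equal: -2*v^2 + 2 = 0, i.e. -2*(v - 1)*(v + 1) = 0, so they meet at v = -1, 1.
For v in [-1, 1], t = -2*v^2 - 3*v - 1 is on the right; area = ∫[-1,1] (-2*v^2 + 2) dv = 8/3.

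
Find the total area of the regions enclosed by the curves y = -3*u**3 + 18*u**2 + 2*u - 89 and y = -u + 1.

1221/4

Set the curves equal: -3*u**3 + 18*u**2 + 2*u - 89 = -u + 1, so -3*u**3 + 18*u**2 + 3*u - 90 = 0, which factors as -3*(u - 5)*(u - 3)*(u + 2) = 0. The curves meet at u = -2, 3, 5.
On [-2, 3], y = -u + 1 is on top; that piece has area ∫[-2,3] (-(-3*u**3 + 18*u**2 + 3*u - 90)) du = 1125/4.
On [3, 5], y = -3*u**3 + 18*u**2 + 2*u - 89 is on top; that piece has area ∫[3,5] (-3*u**3 + 18*u**2 + 3*u - 90) du = 24.
Total enclosed area = 1125/4 + 24 = 1221/4.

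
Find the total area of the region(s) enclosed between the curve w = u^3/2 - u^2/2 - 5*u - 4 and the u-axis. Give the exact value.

The curve meets the u-axis where u^3/2 - u^2/2 - 5*u - 4 = 0, i.e. (u - 4)*(u + 1)*(u + 2)/2 = 0, at u = -2, -1, 4.
On [-2, -1] the curve lies above the axis; ∫[-2,-1] (u^3/2 - u^2/2 - 5*u - 4) du = 11/24, giving area 11/24.
On [-1, 4] the curve lies below the axis; ∫[-1,4] (u^3/2 - u^2/2 - 5*u - 4) du = -875/24, giving area 875/24.
Total area = 11/24 + 875/24 = 443/12.

443/12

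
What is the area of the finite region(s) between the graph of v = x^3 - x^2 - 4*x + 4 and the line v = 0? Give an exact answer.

71/6

The curve meets the x-axis where x^3 - x^2 - 4*x + 4 = 0, i.e. (x - 2)*(x - 1)*(x + 2) = 0, at x = -2, 1, 2.
On [-2, 1] the curve lies above the axis; ∫[-2,1] (x^3 - x^2 - 4*x + 4) dx = 45/4, giving area 45/4.
On [1, 2] the curve lies below the axis; ∫[1,2] (x^3 - x^2 - 4*x + 4) dx = -7/12, giving area 7/12.
Total area = 45/4 + 7/12 = 71/6.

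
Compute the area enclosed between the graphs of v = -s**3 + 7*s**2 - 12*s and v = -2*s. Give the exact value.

Set the curves equal: -s**3 + 7*s**2 - 12*s = -2*s, so -s**3 + 7*s**2 - 10*s = 0, which factors as -s*(s - 5)*(s - 2) = 0. The curves meet at s = 0, 2, 5.
On [0, 2], v = -2*s is on top; that piece has area ∫[0,2] (-(-s**3 + 7*s**2 - 10*s)) ds = 16/3.
On [2, 5], v = -s**3 + 7*s**2 - 12*s is on top; that piece has area ∫[2,5] (-s**3 + 7*s**2 - 10*s) ds = 63/4.
Total enclosed area = 16/3 + 63/4 = 253/12.

253/12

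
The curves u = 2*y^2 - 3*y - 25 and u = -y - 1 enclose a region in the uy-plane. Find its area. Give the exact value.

343/3

Both boundary curves give u as a function of y, so integrate with respect to y. Setting them equal: 2*y^2 - 2*y - 24 = 0, i.e. 2*(y - 4)*(y + 3) = 0, so they meet at y = -3, 4.
For y in [-3, 4], u = 2*y^2 - 3*y - 25 is on the left; area = ∫[-3,4] (-(2*y^2 - 2*y - 24)) dy = 343/3.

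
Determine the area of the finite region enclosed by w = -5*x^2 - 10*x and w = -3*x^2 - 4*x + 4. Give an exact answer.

Set the curves equal: -5*x^2 - 10*x = -3*x^2 - 4*x + 4, so -2*x^2 - 6*x - 4 = 0, which factors as -2*(x + 1)*(x + 2) = 0. The curves meet at x = -2, -1.
On [-2, -1], w = -5*x^2 - 10*x is on top; that piece has area ∫[-2,-1] (-2*x^2 - 6*x - 4) dx = 1/3.

1/3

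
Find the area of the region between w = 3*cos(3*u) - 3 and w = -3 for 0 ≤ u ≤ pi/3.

2

The difference (3*cos(3*u) - 3) - (-3) = 3*cos(3*u) changes sign at u = pi/6 inside [0, pi/3], so split the integral there.
∫[0,pi/6] (3*cos(3*u)) du = 1.
∫[pi/6,pi/3] (3*cos(3*u)) du = -1; the area of that piece is 1.
Total area = 1 + 1 = 2.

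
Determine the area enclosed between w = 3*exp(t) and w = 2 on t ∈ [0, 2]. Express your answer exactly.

On [0, 2], (3*exp(t)) - (2) = 3*exp(t) - 2 is ≥ 0 throughout, so the area is a single integral of |3*exp(t) - 2|.
∫[0,2] (3*exp(t) - 2) dt = -7 + 3*exp(2).

-7 + 3*exp(2)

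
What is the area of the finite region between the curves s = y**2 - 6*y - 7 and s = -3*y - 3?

125/6

Both boundary curves give s as a function of y, so integrate with respect to y. Setting them equal: y**2 - 3*y - 4 = 0, i.e. (y - 4)*(y + 1) = 0, so they meet at y = -1, 4.
For y in [-1, 4], s = y**2 - 6*y - 7 is on the left; area = ∫[-1,4] (-(y**2 - 3*y - 4)) dy = 125/6.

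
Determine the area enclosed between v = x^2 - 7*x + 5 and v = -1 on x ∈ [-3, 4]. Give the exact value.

The difference (x^2 - 7*x + 5) - (-1) = x^2 - 7*x + 6 changes sign at x = 1 inside [-3, 4], so split the integral there.
∫[-3,1] (x^2 - 7*x + 6) dx = 184/3.
∫[1,4] (x^2 - 7*x + 6) dx = -27/2; the area of that piece is 27/2.
Total area = 184/3 + 27/2 = 449/6.

449/6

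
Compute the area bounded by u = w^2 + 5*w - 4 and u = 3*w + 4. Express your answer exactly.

Both boundary curves give u as a function of w, so integrate with respect to w. Setting them equal: w^2 + 2*w - 8 = 0, i.e. (w - 2)*(w + 4) = 0, so they meet at w = -4, 2.
For w in [-4, 2], u = w^2 + 5*w - 4 is on the left; area = ∫[-4,2] (-(w^2 + 2*w - 8)) dw = 36.

36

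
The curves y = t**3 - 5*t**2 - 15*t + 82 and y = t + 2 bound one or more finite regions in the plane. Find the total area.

5137/12

Set the curves equal: t**3 - 5*t**2 - 15*t + 82 = t + 2, so t**3 - 5*t**2 - 16*t + 80 = 0, which factors as (t - 5)*(t - 4)*(t + 4) = 0. The curves meet at t = -4, 4, 5.
On [-4, 4], y = t**3 - 5*t**2 - 15*t + 82 is on top; that piece has area ∫[-4,4] (t**3 - 5*t**2 - 16*t + 80) dt = 1280/3.
On [4, 5], y = t + 2 is on top; that piece has area ∫[4,5] (-(t**3 - 5*t**2 - 16*t + 80)) dt = 17/12.
Total enclosed area = 1280/3 + 17/12 = 5137/12.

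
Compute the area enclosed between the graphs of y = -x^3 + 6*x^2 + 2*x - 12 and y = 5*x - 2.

Set the curves equal: -x^3 + 6*x^2 + 2*x - 12 = 5*x - 2, so -x^3 + 6*x^2 - 3*x - 10 = 0, which factors as -(x - 5)*(x - 2)*(x + 1) = 0. The curves meet at x = -1, 2, 5.
On [-1, 2], y = 5*x - 2 is on top; that piece has area ∫[-1,2] (-(-x^3 + 6*x^2 - 3*x - 10)) dx = 81/4.
On [2, 5], y = -x^3 + 6*x^2 + 2*x - 12 is on top; that piece has area ∫[2,5] (-x^3 + 6*x^2 - 3*x - 10) dx = 81/4.
Total enclosed area = 81/4 + 81/4 = 81/2.

81/2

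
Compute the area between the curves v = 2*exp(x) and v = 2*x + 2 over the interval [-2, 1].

-3 - 2*exp(-2) + 2*exp(1)

On [-2, 1], (2*exp(x)) - (2*x + 2) = -2*x + 2*exp(x) - 2 is ≥ 0 throughout, so the area is a single integral of |-2*x + 2*exp(x) - 2|.
∫[-2,1] (-2*x + 2*exp(x) - 2) dx = -3 - 2*exp(-2) + 2*exp(1).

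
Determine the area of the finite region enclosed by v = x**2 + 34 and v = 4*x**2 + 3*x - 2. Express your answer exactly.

Set the curves equal: x**2 + 34 = 4*x**2 + 3*x - 2, so -3*x**2 - 3*x + 36 = 0, which factors as -3*(x - 3)*(x + 4) = 0. The curves meet at x = -4, 3.
On [-4, 3], v = x**2 + 34 is on top; that piece has area ∫[-4,3] (-3*x**2 - 3*x + 36) dx = 343/2.

343/2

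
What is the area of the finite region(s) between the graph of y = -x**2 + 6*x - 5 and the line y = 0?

32/3

The curve meets the x-axis where -x**2 + 6*x - 5 = 0, i.e. -(x - 5)*(x - 1) = 0, at x = 1, 5.
On [1, 5] the curve lies above the axis; ∫[1,5] (-x**2 + 6*x - 5) dx = 32/3, giving area 32/3.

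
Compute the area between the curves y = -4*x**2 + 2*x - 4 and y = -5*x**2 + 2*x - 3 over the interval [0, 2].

2

The difference (-4*x**2 + 2*x - 4) - (-5*x**2 + 2*x - 3) = x**2 - 1 changes sign at x = 1 inside [0, 2], so split the integral there.
∫[0,1] (x**2 - 1) dx = -2/3; the area of that piece is 2/3.
∫[1,2] (x**2 - 1) dx = 4/3.
Total area = 2/3 + 4/3 = 2.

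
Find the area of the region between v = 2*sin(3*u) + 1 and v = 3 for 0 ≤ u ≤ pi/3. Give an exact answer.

-4/3 + 2*pi/3

On [0, pi/3], (2*sin(3*u) + 1) - (3) = 2*sin(3*u) - 2 is ≤ 0 throughout, so the area is a single integral of |2*sin(3*u) - 2|.
∫[0,pi/3] (2*sin(3*u) - 2) du = 4/3 - 2*pi/3; the area of that piece is -4/3 + 2*pi/3.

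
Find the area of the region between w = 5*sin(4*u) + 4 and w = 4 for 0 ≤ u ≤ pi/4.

On [0, pi/4], (5*sin(4*u) + 4) - (4) = 5*sin(4*u) is ≥ 0 throughout, so the area is a single integral of |5*sin(4*u)|.
∫[0,pi/4] (5*sin(4*u)) du = 5/2.

5/2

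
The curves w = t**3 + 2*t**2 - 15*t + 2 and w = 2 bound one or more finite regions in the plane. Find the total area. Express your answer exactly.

863/6

Set the curves equal: t**3 + 2*t**2 - 15*t + 2 = 2, so t**3 + 2*t**2 - 15*t = 0, which factors as t*(t - 3)*(t + 5) = 0. The curves meet at t = -5, 0, 3.
On [-5, 0], w = t**3 + 2*t**2 - 15*t + 2 is on top; that piece has area ∫[-5,0] (t**3 + 2*t**2 - 15*t) dt = 1375/12.
On [0, 3], w = 2 is on top; that piece has area ∫[0,3] (-(t**3 + 2*t**2 - 15*t)) dt = 117/4.
Total enclosed area = 1375/12 + 117/4 = 863/6.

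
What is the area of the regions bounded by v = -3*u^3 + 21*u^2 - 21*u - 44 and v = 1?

Set the curves equal: -3*u^3 + 21*u^2 - 21*u - 44 = 1, so -3*u^3 + 21*u^2 - 21*u - 45 = 0, which factors as -3*(u - 5)*(u - 3)*(u + 1) = 0. The curves meet at u = -1, 3, 5.
On [-1, 3], v = 1 is on top; that piece has area ∫[-1,3] (-(-3*u^3 + 21*u^2 - 21*u - 45)) du = 128.
On [3, 5], v = -3*u^3 + 21*u^2 - 21*u - 44 is on top; that piece has area ∫[3,5] (-3*u^3 + 21*u^2 - 21*u - 45) du = 20.
Total enclosed area = 128 + 20 = 148.

148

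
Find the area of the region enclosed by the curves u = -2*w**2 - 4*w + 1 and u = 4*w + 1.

64/3

Both boundary curves give u as a function of w, so integrate with respect to w. Setting them equal: -2*w**2 - 8*w = 0, i.e. -2*w*(w + 4) = 0, so they meet at w = -4, 0.
For w in [-4, 0], u = -2*w**2 - 4*w + 1 is on the right; area = ∫[-4,0] (-2*w**2 - 8*w) dw = 64/3.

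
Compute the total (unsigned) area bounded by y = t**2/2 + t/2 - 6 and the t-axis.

343/12

The curve meets the t-axis where t**2/2 + t/2 - 6 = 0, i.e. (t - 3)*(t + 4)/2 = 0, at t = -4, 3.
On [-4, 3] the curve lies below the axis; ∫[-4,3] (t**2/2 + t/2 - 6) dt = -343/12, giving area 343/12.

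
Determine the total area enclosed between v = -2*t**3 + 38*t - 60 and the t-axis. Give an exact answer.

The curve meets the t-axis where -2*t**3 + 38*t - 60 = 0, i.e. -2*(t - 3)*(t - 2)*(t + 5) = 0, at t = -5, 2, 3.
On [-5, 2] the curve lies below the axis; ∫[-5,2] (-2*t**3 + 38*t - 60) dt = -1029/2, giving area 1029/2.
On [2, 3] the curve lies above the axis; ∫[2,3] (-2*t**3 + 38*t - 60) dt = 5/2, giving area 5/2.
Total area = 1029/2 + 5/2 = 517.

517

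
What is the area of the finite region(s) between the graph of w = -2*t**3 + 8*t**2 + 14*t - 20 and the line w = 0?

The curve meets the t-axis where -2*t**3 + 8*t**2 + 14*t - 20 = 0, i.e. -2*(t - 5)*(t - 1)*(t + 2) = 0, at t = -2, 1, 5.
On [-2, 1] the curve lies below the axis; ∫[-2,1] (-2*t**3 + 8*t**2 + 14*t - 20) dt = -99/2, giving area 99/2.
On [1, 5] the curve lies above the axis; ∫[1,5] (-2*t**3 + 8*t**2 + 14*t - 20) dt = 320/3, giving area 320/3.
Total area = 99/2 + 320/3 = 937/6.

937/6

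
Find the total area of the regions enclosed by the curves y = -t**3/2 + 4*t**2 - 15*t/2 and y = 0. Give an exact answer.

253/24

Set the curves equal: -t**3/2 + 4*t**2 - 15*t/2 = 0, so -t**3/2 + 4*t**2 - 15*t/2 = 0, which factors as -t*(t - 5)*(t - 3)/2 = 0. The curves meet at t = 0, 3, 5.
On [0, 3], y = 0 is on top; that piece has area ∫[0,3] (-(-t**3/2 + 4*t**2 - 15*t/2)) dt = 63/8.
On [3, 5], y = -t**3/2 + 4*t**2 - 15*t/2 is on top; that piece has area ∫[3,5] (-t**3/2 + 4*t**2 - 15*t/2) dt = 8/3.
Total enclosed area = 63/8 + 8/3 = 253/24.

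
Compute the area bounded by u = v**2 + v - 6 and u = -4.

Both boundary curves give u as a function of v, so integrate with respect to v. Setting them equal: v**2 + v - 2 = 0, i.e. (v - 1)*(v + 2) = 0, so they meet at v = -2, 1.
For v in [-2, 1], u = v**2 + v - 6 is on the left; area = ∫[-2,1] (-(v**2 + v - 2)) dv = 9/2.

9/2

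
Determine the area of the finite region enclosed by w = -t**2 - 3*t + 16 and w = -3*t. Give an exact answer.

Set the curves equal: -t**2 - 3*t + 16 = -3*t, so -t**2 + 16 = 0, which factors as -(t - 4)*(t + 4) = 0. The curves meet at t = -4, 4.
On [-4, 4], w = -t**2 - 3*t + 16 is on top; that piece has area ∫[-4,4] (-t**2 + 16) dt = 256/3.

256/3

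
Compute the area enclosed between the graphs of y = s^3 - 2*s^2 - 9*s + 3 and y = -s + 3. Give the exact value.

148/3

Set the curves equal: s^3 - 2*s^2 - 9*s + 3 = -s + 3, so s^3 - 2*s^2 - 8*s = 0, which factors as s*(s - 4)*(s + 2) = 0. The curves meet at s = -2, 0, 4.
On [-2, 0], y = s^3 - 2*s^2 - 9*s + 3 is on top; that piece has area ∫[-2,0] (s^3 - 2*s^2 - 8*s) ds = 20/3.
On [0, 4], y = -s + 3 is on top; that piece has area ∫[0,4] (-(s^3 - 2*s^2 - 8*s)) ds = 128/3.
Total enclosed area = 20/3 + 128/3 = 148/3.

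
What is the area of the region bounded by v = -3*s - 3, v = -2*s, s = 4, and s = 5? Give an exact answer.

On [4, 5], (-3*s - 3) - (-2*s) = -s - 3 is ≤ 0 throughout, so the area is a single integral of |-s - 3|.
∫[4,5] (-s - 3) ds = -15/2; the area of that piece is 15/2.

15/2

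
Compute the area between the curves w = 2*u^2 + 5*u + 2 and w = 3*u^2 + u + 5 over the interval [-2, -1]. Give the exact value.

On [-2, -1], (2*u^2 + 5*u + 2) - (3*u^2 + u + 5) = -u^2 + 4*u - 3 is ≤ 0 throughout, so the area is a single integral of |-u^2 + 4*u - 3|.
∫[-2,-1] (-u^2 + 4*u - 3) du = -34/3; the area of that piece is 34/3.

34/3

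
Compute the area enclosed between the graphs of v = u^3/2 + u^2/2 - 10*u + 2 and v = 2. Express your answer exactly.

Set the curves equal: u^3/2 + u^2/2 - 10*u + 2 = 2, so u^3/2 + u^2/2 - 10*u = 0, which factors as u*(u - 4)*(u + 5)/2 = 0. The curves meet at u = -5, 0, 4.
On [-5, 0], v = u^3/2 + u^2/2 - 10*u + 2 is on top; that piece has area ∫[-5,0] (u^3/2 + u^2/2 - 10*u) du = 1625/24.
On [0, 4], v = 2 is on top; that piece has area ∫[0,4] (-(u^3/2 + u^2/2 - 10*u)) du = 112/3.
Total enclosed area = 1625/24 + 112/3 = 2521/24.

2521/24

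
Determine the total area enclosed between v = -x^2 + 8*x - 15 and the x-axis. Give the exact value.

The curve meets the x-axis where -x^2 + 8*x - 15 = 0, i.e. -(x - 5)*(x - 3) = 0, at x = 3, 5.
On [3, 5] the curve lies above the axis; ∫[3,5] (-x^2 + 8*x - 15) dx = 4/3, giving area 4/3.

4/3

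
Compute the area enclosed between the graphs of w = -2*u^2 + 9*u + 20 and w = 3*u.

343/3

Set the curves equal: -2*u^2 + 9*u + 20 = 3*u, so -2*u^2 + 6*u + 20 = 0, which factors as -2*(u - 5)*(u + 2) = 0. The curves meet at u = -2, 5.
On [-2, 5], w = -2*u^2 + 9*u + 20 is on top; that piece has area ∫[-2,5] (-2*u^2 + 6*u + 20) du = 343/3.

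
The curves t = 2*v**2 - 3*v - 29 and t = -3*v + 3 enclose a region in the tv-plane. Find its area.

512/3

Both boundary curves give t as a function of v, so integrate with respect to v. Setting them equal: 2*v**2 - 32 = 0, i.e. 2*(v - 4)*(v + 4) = 0, so they meet at v = -4, 4.
For v in [-4, 4], t = 2*v**2 - 3*v - 29 is on the left; area = ∫[-4,4] (-(2*v**2 - 32)) dv = 512/3.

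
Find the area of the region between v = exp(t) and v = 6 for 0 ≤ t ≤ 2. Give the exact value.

The difference (exp(t)) - (6) = exp(t) - 6 changes sign at t = log(6) inside [0, 2], so split the integral there.
∫[0,log(6)] (exp(t) - 6) dt = 5 - log(46656); the area of that piece is -5 + log(46656).
∫[log(6),2] (exp(t) - 6) dt = -18 + exp(2) + 6*log(6).
Total area = (-5 + log(46656)) + (-18 + exp(2) + 6*log(6)) = -23 + exp(2) + 12*log(6).

-23 + exp(2) + 12*log(6)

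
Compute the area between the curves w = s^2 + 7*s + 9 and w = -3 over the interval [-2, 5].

On [-2, 5], (s^2 + 7*s + 9) - (-3) = s^2 + 7*s + 12 is ≥ 0 throughout, so the area is a single integral of |s^2 + 7*s + 12|.
∫[-2,5] (s^2 + 7*s + 12) ds = 1211/6.

1211/6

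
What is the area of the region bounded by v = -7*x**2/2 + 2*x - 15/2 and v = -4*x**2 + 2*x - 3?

18

Set the curves equal: -7*x**2/2 + 2*x - 15/2 = -4*x**2 + 2*x - 3, so x**2/2 - 9/2 = 0, which factors as (x - 3)*(x + 3)/2 = 0. The curves meet at x = -3, 3.
On [-3, 3], v = -4*x**2 + 2*x - 3 is on top; that piece has area ∫[-3,3] (-(x**2/2 - 9/2)) dx = 18.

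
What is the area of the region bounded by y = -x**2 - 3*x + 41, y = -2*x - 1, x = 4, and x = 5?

103/6

On [4, 5], (-x**2 - 3*x + 41) - (-2*x - 1) = -x**2 - x + 42 is ≥ 0 throughout, so the area is a single integral of |-x**2 - x + 42|.
∫[4,5] (-x**2 - x + 42) dx = 103/6.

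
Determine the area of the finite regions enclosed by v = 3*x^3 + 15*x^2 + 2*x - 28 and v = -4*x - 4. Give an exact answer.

Set the curves equal: 3*x^3 + 15*x^2 + 2*x - 28 = -4*x - 4, so 3*x^3 + 15*x^2 + 6*x - 24 = 0, which factors as 3*(x - 1)*(x + 2)*(x + 4) = 0. The curves meet at x = -4, -2, 1.
On [-4, -2], v = 3*x^3 + 15*x^2 + 2*x - 28 is on top; that piece has area ∫[-4,-2] (3*x^3 + 15*x^2 + 6*x - 24) dx = 16.
On [-2, 1], v = -4*x - 4 is on top; that piece has area ∫[-2,1] (-(3*x^3 + 15*x^2 + 6*x - 24)) dx = 189/4.
Total enclosed area = 16 + 189/4 = 253/4.

253/4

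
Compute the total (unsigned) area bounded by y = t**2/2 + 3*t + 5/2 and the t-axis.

The curve meets the t-axis where t**2/2 + 3*t + 5/2 = 0, i.e. (t + 1)*(t + 5)/2 = 0, at t = -5, -1.
On [-5, -1] the curve lies below the axis; ∫[-5,-1] (t**2/2 + 3*t + 5/2) dt = -16/3, giving area 16/3.

16/3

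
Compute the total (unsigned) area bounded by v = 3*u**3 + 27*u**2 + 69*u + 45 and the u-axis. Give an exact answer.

The curve meets the u-axis where 3*u**3 + 27*u**2 + 69*u + 45 = 0, i.e. 3*(u + 1)*(u + 3)*(u + 5) = 0, at u = -5, -3, -1.
On [-5, -3] the curve lies above the axis; ∫[-5,-3] (3*u**3 + 27*u**2 + 69*u + 45) du = 12, giving area 12.
On [-3, -1] the curve lies below the axis; ∫[-3,-1] (3*u**3 + 27*u**2 + 69*u + 45) du = -12, giving area 12.
Total area = 12 + 12 = 24.

24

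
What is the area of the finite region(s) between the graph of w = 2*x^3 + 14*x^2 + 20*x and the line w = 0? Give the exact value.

The curve meets the x-axis where 2*x^3 + 14*x^2 + 20*x = 0, i.e. 2*x*(x + 2)*(x + 5) = 0, at x = -5, -2, 0.
On [-5, -2] the curve lies above the axis; ∫[-5,-2] (2*x^3 + 14*x^2 + 20*x) dx = 63/2, giving area 63/2.
On [-2, 0] the curve lies below the axis; ∫[-2,0] (2*x^3 + 14*x^2 + 20*x) dx = -32/3, giving area 32/3.
Total area = 63/2 + 32/3 = 253/6.

253/6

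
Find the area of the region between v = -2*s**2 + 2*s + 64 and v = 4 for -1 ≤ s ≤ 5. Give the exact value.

300

On [-1, 5], (-2*s**2 + 2*s + 64) - (4) = -2*s**2 + 2*s + 60 is ≥ 0 throughout, so the area is a single integral of |-2*s**2 + 2*s + 60|.
∫[-1,5] (-2*s**2 + 2*s + 60) ds = 300.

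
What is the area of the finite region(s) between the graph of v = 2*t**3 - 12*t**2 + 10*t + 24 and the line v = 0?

131/2

The curve meets the t-axis where 2*t**3 - 12*t**2 + 10*t + 24 = 0, i.e. 2*(t - 4)*(t - 3)*(t + 1) = 0, at t = -1, 3, 4.
On [-1, 3] the curve lies above the axis; ∫[-1,3] (2*t**3 - 12*t**2 + 10*t + 24) dt = 64, giving area 64.
On [3, 4] the curve lies below the axis; ∫[3,4] (2*t**3 - 12*t**2 + 10*t + 24) dt = -3/2, giving area 3/2.
Total area = 64 + 3/2 = 131/2.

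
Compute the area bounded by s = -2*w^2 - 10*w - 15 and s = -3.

Both boundary curves give s as a function of w, so integrate with respect to w. Setting them equal: -2*w^2 - 10*w - 12 = 0, i.e. -2*(w + 2)*(w + 3) = 0, so they meet at w = -3, -2.
For w in [-3, -2], s = -2*w^2 - 10*w - 15 is on the right; area = ∫[-3,-2] (-2*w^2 - 10*w - 12) dw = 1/3.

1/3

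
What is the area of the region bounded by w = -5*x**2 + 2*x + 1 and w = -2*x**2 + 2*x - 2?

Set the curves equal: -5*x**2 + 2*x + 1 = -2*x**2 + 2*x - 2, so -3*x**2 + 3 = 0, which factors as -3*(x - 1)*(x + 1) = 0. The curves meet at x = -1, 1.
On [-1, 1], w = -5*x**2 + 2*x + 1 is on top; that piece has area ∫[-1,1] (-3*x**2 + 3) dx = 4.

4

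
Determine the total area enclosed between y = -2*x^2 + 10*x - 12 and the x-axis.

1/3

The curve meets the x-axis where -2*x^2 + 10*x - 12 = 0, i.e. -2*(x - 3)*(x - 2) = 0, at x = 2, 3.
On [2, 3] the curve lies above the axis; ∫[2,3] (-2*x^2 + 10*x - 12) dx = 1/3, giving area 1/3.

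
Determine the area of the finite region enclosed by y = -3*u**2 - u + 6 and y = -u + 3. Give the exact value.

Set the curves equal: -3*u**2 - u + 6 = -u + 3, so -3*u**2 + 3 = 0, which factors as -3*(u - 1)*(u + 1) = 0. The curves meet at u = -1, 1.
On [-1, 1], y = -3*u**2 - u + 6 is on top; that piece has area ∫[-1,1] (-3*u**2 + 3) du = 4.

4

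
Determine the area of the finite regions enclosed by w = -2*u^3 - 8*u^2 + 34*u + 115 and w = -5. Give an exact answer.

3901/6

Set the curves equal: -2*u^3 - 8*u^2 + 34*u + 115 = -5, so -2*u^3 - 8*u^2 + 34*u + 120 = 0, which factors as -2*(u - 4)*(u + 3)*(u + 5) = 0. The curves meet at u = -5, -3, 4.
On [-5, -3], w = -5 is on top; that piece has area ∫[-5,-3] (-(-2*u^3 - 8*u^2 + 34*u + 120)) du = 64/3.
On [-3, 4], w = -2*u^3 - 8*u^2 + 34*u + 115 is on top; that piece has area ∫[-3,4] (-2*u^3 - 8*u^2 + 34*u + 120) du = 3773/6.
Total enclosed area = 64/3 + 3773/6 = 3901/6.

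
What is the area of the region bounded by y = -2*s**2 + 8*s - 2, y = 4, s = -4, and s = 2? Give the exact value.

404/3

The difference (-2*s**2 + 8*s - 2) - (4) = -2*s**2 + 8*s - 6 changes sign at s = 1 inside [-4, 2], so split the integral there.
∫[-4,1] (-2*s**2 + 8*s - 6) ds = -400/3; the area of that piece is 400/3.
∫[1,2] (-2*s**2 + 8*s - 6) ds = 4/3.
Total area = 400/3 + 4/3 = 404/3.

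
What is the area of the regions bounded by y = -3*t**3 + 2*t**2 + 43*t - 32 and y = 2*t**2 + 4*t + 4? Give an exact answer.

Set the curves equal: -3*t**3 + 2*t**2 + 43*t - 32 = 2*t**2 + 4*t + 4, so -3*t**3 + 39*t - 36 = 0, which factors as -3*(t - 3)*(t - 1)*(t + 4) = 0. The curves meet at t = -4, 1, 3.
On [-4, 1], y = 2*t**2 + 4*t + 4 is on top; that piece has area ∫[-4,1] (-(-3*t**3 + 39*t - 36)) dt = 1125/4.
On [1, 3], y = -3*t**3 + 2*t**2 + 43*t - 32 is on top; that piece has area ∫[1,3] (-3*t**3 + 39*t - 36) dt = 24.
Total enclosed area = 1125/4 + 24 = 1221/4.

1221/4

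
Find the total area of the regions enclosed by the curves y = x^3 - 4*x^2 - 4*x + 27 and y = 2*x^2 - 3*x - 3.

407/4

Set the curves equal: x^3 - 4*x^2 - 4*x + 27 = 2*x^2 - 3*x - 3, so x^3 - 6*x^2 - x + 30 = 0, which factors as (x - 5)*(x - 3)*(x + 2) = 0. The curves meet at x = -2, 3, 5.
On [-2, 3], y = x^3 - 4*x^2 - 4*x + 27 is on top; that piece has area ∫[-2,3] (x^3 - 6*x^2 - x + 30) dx = 375/4.
On [3, 5], y = 2*x^2 - 3*x - 3 is on top; that piece has area ∫[3,5] (-(x^3 - 6*x^2 - x + 30)) dx = 8.
Total enclosed area = 375/4 + 8 = 407/4.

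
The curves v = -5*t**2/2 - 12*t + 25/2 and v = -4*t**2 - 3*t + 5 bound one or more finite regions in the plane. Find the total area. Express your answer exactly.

16

Set the curves equal: -5*t**2/2 - 12*t + 25/2 = -4*t**2 - 3*t + 5, so 3*t**2/2 - 9*t + 15/2 = 0, which factors as 3*(t - 5)*(t - 1)/2 = 0. The curves meet at t = 1, 5.
On [1, 5], v = -4*t**2 - 3*t + 5 is on top; that piece has area ∫[1,5] (-(3*t**2/2 - 9*t + 15/2)) dt = 16.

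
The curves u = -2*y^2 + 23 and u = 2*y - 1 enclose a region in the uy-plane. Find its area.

343/3

Both boundary curves give u as a function of y, so integrate with respect to y. Setting them equal: -2*y^2 - 2*y + 24 = 0, i.e. -2*(y - 3)*(y + 4) = 0, so they meet at y = -4, 3.
For y in [-4, 3], u = -2*y^2 + 23 is on the right; area = ∫[-4,3] (-2*y^2 - 2*y + 24) dy = 343/3.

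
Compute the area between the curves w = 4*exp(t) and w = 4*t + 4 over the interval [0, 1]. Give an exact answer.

On [0, 1], (4*exp(t)) - (4*t + 4) = -4*t + 4*exp(t) - 4 is ≥ 0 throughout, so the area is a single integral of |-4*t + 4*exp(t) - 4|.
∫[0,1] (-4*t + 4*exp(t) - 4) dt = -10 + 4*exp(1).

-10 + 4*exp(1)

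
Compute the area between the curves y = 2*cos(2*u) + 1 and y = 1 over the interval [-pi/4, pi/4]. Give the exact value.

On [-pi/4, pi/4], (2*cos(2*u) + 1) - (1) = 2*cos(2*u) is ≥ 0 throughout, so the area is a single integral of |2*cos(2*u)|.
∫[-pi/4,pi/4] (2*cos(2*u)) du = 2.

2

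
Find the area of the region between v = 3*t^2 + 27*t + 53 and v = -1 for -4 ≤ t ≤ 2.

The difference (3*t^2 + 27*t + 53) - (-1) = 3*t^2 + 27*t + 54 changes sign at t = -3 inside [-4, 2], so split the integral there.
∫[-4,-3] (3*t^2 + 27*t + 54) dt = -7/2; the area of that piece is 7/2.
∫[-3,2] (3*t^2 + 27*t + 54) dt = 475/2.
Total area = 7/2 + 475/2 = 241.

241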